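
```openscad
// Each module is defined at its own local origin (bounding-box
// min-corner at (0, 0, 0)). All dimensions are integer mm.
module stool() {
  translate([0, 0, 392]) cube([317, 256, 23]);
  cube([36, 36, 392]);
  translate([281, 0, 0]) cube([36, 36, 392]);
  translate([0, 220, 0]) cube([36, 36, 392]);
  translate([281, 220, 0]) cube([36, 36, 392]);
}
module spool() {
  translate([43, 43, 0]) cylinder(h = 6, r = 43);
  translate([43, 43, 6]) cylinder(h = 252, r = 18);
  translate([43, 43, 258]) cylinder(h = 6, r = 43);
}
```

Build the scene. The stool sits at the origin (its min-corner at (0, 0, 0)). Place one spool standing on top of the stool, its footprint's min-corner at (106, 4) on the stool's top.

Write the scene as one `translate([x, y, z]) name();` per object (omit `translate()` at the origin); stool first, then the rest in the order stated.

stool();
translate([106, 4, 415]) spool();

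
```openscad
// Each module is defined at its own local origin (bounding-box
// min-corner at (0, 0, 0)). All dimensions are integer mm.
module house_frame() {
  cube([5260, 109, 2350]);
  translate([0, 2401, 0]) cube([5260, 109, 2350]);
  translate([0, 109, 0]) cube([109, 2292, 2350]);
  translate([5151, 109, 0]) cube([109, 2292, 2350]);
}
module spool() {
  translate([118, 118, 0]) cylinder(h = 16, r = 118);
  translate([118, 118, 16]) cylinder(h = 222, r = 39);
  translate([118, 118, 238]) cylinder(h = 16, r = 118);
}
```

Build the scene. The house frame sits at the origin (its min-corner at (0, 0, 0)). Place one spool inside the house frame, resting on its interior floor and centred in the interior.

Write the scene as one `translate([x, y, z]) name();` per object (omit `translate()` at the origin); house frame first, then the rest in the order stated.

house_frame();
translate([2512, 1137, 0]) spool();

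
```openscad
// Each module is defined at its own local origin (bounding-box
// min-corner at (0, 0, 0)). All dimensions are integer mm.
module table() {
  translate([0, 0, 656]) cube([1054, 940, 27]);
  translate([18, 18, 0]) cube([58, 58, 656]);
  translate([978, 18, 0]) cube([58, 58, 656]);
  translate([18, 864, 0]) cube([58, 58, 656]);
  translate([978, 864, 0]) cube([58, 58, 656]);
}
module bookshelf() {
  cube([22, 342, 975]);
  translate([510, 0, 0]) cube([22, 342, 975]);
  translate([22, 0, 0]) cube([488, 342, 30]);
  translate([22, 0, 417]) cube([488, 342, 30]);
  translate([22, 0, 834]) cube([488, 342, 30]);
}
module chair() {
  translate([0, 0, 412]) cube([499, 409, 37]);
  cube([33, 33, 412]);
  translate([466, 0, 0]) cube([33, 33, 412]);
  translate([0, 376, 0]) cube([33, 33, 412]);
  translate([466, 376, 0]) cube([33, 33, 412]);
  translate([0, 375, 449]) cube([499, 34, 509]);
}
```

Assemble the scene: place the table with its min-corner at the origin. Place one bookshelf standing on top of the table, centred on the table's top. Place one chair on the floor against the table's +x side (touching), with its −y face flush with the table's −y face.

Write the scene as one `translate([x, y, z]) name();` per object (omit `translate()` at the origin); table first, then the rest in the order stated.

table();
translate([261, 299, 683]) bookshelf();
translate([1054, 0, 0]) chair();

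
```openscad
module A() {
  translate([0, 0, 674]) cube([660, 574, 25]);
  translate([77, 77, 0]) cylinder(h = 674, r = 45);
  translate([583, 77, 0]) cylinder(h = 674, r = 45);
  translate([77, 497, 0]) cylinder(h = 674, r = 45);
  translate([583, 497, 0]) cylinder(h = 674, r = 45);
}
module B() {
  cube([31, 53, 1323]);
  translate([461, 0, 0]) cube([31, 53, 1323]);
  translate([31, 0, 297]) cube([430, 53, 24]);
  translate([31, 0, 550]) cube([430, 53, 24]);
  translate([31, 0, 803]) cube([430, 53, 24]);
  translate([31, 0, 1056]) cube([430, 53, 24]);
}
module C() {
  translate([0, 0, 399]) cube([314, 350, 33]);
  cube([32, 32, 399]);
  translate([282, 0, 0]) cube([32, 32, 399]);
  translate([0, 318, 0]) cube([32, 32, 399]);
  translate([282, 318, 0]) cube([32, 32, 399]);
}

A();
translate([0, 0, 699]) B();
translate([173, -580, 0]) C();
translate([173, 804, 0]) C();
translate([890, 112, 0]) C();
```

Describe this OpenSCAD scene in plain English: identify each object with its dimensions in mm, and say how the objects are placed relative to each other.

A is a table with a 660×574 mm rectangular top, 25 mm thick, top surface at z = 699 mm, supported by four round legs of 90 mm diameter, each leg's bounding box inset 32 mm from the nearest pair of top edges, running from the floor.

B is a wooden ladder with two side rails of 31×53 mm section and 1323 mm height, set 492 mm apart overall. Between them run 4 rectangular rungs (53 mm deep, 24 mm thick), front faces flush with the rails' −y face. The bottom of the first rung is 297 mm above the floor and each subsequent rung is 253 mm higher than the one below.

C is a simple wooden stool: a rectangular seat 314 mm (x) by 350 mm (y), 33 mm thick, top face at z = 432 mm, on four square legs, each 32×32 mm in cross-section. The legs rest on z = 0, each flush with a corner of the seat.

The ladder is on top of the table. Three stools sit around the table at the −y, +y, +x sides.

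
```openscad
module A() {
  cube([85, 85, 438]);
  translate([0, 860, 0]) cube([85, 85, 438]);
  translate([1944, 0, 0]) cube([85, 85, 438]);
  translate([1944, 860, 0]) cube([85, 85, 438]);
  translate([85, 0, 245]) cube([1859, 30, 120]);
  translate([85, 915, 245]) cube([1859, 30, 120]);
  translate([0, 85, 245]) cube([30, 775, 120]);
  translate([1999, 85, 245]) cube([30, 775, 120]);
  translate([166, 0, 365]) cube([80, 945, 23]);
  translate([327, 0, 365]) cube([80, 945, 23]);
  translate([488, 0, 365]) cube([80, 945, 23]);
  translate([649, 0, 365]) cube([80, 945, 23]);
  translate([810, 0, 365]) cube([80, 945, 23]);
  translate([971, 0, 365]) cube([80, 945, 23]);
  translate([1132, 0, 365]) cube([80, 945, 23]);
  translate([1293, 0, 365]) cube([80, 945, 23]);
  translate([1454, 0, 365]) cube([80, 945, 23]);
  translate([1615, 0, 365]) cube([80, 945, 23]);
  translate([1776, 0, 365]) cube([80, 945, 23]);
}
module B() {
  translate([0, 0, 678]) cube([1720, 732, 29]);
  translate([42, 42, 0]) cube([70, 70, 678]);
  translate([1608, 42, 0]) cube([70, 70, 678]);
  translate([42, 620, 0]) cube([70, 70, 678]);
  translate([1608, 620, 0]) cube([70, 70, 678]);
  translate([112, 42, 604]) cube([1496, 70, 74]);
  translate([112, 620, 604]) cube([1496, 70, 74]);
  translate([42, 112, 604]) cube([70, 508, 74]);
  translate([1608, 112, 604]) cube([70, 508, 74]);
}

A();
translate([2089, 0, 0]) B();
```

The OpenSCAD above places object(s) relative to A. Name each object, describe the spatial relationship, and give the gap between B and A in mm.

The table's nearest face is 60 mm from the bed frame's +x face.

A is a bed frame. B is a table. The table is on the floor beside the bed frame on its +x side. The gap between the table and the bed frame is 60 mm.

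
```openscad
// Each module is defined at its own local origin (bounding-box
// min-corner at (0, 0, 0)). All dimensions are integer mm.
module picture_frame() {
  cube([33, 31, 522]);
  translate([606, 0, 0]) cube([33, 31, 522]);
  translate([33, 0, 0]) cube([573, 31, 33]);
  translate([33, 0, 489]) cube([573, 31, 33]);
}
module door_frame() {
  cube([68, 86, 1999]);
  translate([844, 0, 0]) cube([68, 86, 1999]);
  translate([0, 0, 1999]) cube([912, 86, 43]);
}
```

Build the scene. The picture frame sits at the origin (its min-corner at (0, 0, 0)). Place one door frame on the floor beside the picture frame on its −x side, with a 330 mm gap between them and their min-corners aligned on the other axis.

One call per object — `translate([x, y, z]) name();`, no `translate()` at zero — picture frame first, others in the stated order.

picture_frame();
translate([-1242, 0, 0]) door_frame();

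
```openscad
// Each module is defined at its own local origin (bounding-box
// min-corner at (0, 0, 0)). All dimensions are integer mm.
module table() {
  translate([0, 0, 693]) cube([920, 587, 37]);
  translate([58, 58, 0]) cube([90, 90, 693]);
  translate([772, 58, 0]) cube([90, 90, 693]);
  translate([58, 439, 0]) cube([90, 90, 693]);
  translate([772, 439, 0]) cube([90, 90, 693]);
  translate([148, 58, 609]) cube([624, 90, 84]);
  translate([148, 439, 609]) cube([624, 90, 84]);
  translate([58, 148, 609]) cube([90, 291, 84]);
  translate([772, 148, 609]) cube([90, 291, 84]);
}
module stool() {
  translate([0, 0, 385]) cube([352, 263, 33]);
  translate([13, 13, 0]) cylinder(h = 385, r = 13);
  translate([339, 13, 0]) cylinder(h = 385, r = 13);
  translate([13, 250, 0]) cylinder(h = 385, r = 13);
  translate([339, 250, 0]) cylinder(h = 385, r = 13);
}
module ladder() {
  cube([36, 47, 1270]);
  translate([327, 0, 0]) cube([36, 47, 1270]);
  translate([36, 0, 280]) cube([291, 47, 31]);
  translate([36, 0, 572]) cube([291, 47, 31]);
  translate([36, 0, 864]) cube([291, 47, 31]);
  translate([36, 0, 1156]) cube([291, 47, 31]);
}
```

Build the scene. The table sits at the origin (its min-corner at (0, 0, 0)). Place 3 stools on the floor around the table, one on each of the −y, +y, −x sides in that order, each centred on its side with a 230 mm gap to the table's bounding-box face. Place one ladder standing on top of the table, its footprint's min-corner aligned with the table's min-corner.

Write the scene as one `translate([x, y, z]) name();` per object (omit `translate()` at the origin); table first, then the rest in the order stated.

table();
translate([284, -493, 0]) stool();
translate([284, 817, 0]) stool();
translate([-582, 162, 0]) stool();
translate([0, 0, 730]) ladder();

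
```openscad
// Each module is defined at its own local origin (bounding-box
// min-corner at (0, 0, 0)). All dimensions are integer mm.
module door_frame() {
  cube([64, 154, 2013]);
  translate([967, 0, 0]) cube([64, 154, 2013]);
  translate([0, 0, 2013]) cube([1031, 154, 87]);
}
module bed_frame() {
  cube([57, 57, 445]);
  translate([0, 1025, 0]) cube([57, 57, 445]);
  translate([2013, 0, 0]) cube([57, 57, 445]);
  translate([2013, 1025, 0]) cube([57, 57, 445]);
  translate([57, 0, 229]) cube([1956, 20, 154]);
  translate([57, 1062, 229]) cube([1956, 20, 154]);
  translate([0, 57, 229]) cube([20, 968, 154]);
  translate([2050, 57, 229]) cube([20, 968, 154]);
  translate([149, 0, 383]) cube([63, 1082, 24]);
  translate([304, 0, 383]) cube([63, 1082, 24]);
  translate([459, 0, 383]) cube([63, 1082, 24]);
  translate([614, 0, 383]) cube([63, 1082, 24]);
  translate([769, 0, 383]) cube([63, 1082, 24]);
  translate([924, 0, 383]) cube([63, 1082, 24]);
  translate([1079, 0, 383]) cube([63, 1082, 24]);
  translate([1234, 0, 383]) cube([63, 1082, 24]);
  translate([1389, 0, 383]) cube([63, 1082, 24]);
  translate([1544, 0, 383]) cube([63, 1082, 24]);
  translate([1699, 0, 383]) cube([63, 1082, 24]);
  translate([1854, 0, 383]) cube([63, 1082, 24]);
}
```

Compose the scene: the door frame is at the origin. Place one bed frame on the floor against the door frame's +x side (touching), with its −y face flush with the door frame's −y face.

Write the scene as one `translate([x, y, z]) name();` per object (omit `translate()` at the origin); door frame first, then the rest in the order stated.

door_frame();
translate([1031, 0, 0]) bed_frame();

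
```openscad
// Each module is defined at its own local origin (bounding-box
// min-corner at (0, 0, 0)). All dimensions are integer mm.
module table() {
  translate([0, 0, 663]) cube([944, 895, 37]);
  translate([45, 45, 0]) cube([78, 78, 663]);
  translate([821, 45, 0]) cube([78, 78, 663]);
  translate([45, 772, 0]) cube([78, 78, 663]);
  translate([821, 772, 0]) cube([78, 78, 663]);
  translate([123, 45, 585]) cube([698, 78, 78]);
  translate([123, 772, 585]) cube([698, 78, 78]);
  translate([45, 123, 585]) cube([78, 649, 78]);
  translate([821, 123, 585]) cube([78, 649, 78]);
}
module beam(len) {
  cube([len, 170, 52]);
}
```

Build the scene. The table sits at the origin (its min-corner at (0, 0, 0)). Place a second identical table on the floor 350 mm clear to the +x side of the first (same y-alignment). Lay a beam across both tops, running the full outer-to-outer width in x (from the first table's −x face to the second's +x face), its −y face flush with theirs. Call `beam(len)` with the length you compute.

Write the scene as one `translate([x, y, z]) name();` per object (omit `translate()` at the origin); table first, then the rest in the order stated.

table();
translate([1294, 0, 0]) table();
translate([0, 0, 700]) beam(2238);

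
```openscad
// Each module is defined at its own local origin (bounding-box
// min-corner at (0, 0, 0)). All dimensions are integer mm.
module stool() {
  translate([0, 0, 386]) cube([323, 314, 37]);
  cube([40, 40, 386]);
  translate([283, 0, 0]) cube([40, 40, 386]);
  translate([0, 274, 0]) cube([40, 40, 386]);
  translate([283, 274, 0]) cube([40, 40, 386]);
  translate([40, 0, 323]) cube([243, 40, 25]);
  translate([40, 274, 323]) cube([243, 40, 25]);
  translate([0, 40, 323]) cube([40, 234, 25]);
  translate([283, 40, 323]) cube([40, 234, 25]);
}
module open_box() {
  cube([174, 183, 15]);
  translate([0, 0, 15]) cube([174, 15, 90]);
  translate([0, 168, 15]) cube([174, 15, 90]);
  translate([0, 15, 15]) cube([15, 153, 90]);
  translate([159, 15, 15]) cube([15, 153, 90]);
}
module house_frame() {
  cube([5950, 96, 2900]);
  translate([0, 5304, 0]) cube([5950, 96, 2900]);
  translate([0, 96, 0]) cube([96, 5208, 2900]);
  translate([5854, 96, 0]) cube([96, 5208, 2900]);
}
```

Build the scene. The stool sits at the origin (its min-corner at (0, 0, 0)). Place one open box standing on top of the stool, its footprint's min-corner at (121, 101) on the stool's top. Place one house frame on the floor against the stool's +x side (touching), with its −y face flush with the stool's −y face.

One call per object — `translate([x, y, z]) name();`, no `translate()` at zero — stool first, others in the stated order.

stool();
translate([121, 101, 423]) open_box();
translate([323, 0, 0]) house_frame();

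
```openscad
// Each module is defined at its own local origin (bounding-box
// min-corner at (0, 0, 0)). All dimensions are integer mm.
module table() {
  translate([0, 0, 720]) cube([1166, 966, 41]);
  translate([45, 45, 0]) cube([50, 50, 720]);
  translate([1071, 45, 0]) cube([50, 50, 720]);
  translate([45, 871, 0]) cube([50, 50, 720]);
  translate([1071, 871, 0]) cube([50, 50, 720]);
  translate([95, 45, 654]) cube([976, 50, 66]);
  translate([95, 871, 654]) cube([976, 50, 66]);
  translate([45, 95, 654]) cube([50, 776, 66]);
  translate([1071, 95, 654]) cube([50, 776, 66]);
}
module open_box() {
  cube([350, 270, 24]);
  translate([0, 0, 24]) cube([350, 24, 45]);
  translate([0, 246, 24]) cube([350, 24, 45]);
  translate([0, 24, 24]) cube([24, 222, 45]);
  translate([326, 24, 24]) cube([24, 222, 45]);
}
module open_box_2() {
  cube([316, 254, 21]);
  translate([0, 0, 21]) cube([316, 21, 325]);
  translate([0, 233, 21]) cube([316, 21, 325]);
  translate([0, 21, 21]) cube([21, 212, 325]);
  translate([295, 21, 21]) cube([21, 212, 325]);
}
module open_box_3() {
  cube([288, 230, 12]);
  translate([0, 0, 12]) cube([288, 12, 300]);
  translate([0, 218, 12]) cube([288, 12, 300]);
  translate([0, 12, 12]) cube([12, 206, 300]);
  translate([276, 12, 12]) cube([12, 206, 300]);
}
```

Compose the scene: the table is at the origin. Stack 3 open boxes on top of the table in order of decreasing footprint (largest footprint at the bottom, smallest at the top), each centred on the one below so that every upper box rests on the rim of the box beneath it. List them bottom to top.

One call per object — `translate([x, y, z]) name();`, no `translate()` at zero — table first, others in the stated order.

table();
translate([408, 348, 761]) open_box();
translate([425, 356, 830]) open_box_2();
translate([439, 368, 1176]) open_box_3();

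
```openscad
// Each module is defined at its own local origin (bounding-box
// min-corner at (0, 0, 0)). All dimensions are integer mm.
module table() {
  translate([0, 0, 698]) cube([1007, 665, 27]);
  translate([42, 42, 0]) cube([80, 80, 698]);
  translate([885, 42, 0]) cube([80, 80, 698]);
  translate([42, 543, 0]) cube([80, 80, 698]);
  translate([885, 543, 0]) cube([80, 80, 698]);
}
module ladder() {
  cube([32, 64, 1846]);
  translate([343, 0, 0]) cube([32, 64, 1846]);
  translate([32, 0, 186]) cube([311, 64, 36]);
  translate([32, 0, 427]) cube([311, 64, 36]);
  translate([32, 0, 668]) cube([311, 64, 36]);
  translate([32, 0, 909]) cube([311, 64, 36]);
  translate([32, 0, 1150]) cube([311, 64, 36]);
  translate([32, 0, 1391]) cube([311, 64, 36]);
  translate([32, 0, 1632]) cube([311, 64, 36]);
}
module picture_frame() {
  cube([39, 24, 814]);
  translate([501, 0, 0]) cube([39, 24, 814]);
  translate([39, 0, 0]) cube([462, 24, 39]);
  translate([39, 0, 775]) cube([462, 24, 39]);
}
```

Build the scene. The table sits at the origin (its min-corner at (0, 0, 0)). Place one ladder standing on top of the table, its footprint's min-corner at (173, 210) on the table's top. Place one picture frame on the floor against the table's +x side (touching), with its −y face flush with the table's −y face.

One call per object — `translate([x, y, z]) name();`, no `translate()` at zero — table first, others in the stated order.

table();
translate([173, 210, 725]) ladder();
translate([1007, 0, 0]) picture_frame();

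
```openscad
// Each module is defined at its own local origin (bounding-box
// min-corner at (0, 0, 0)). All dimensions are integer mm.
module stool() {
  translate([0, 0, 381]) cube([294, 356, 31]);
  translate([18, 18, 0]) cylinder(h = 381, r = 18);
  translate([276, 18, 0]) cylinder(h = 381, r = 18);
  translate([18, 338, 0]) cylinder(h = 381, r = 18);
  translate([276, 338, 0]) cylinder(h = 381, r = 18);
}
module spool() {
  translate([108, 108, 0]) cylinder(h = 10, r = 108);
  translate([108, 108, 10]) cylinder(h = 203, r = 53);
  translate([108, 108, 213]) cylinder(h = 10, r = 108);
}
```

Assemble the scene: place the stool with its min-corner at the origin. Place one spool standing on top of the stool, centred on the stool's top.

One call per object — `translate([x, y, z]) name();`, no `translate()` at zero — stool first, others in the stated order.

stool();
translate([39, 70, 412]) spool();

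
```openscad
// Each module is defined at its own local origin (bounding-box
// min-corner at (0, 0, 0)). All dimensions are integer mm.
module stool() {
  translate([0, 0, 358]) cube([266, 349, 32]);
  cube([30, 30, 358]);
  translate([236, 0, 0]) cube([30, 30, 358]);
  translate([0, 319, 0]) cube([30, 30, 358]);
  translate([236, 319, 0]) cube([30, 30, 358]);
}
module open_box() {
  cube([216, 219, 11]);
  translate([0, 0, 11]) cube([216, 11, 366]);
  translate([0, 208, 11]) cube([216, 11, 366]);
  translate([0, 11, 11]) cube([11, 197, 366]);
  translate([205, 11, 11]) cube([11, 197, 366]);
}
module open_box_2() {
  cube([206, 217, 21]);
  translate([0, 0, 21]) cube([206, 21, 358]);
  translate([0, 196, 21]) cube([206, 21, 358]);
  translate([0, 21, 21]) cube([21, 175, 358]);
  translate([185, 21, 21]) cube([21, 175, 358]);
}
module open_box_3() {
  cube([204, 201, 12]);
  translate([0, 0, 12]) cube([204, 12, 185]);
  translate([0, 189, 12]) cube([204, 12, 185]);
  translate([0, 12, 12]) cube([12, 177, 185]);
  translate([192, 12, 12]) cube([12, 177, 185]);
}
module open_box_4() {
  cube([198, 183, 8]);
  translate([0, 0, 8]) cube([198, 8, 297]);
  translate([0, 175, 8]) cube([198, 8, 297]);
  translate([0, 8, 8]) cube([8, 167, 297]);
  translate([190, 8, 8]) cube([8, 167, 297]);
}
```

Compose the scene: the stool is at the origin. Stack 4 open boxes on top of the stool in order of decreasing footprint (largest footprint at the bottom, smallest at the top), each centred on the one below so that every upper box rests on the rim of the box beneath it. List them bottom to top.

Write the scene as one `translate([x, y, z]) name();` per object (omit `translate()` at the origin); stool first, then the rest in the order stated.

stool();
translate([25, 65, 390]) open_box();
translate([30, 66, 767]) open_box_2();
translate([31, 74, 1146]) open_box_3();
translate([34, 83, 1343]) open_box_4();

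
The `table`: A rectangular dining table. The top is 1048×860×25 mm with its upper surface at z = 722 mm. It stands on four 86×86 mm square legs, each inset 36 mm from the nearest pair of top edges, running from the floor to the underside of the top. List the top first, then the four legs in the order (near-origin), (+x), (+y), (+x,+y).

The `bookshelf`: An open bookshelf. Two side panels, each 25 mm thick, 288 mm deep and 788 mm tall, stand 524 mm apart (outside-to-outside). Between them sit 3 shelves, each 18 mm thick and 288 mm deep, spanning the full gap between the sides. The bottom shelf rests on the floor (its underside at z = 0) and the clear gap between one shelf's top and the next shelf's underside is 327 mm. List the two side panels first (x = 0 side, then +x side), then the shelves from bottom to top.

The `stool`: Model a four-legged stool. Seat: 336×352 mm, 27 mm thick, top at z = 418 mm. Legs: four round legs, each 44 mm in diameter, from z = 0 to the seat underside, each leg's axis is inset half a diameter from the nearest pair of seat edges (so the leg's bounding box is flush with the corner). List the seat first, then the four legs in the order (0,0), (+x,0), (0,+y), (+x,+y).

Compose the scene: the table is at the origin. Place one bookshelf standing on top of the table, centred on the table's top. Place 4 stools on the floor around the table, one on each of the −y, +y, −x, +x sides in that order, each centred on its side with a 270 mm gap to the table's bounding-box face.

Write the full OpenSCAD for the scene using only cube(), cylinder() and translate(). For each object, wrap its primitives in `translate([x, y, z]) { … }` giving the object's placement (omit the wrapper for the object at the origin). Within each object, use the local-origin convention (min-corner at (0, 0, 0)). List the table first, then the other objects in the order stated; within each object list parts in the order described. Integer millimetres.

translate([0, 0, 697]) cube([1048, 860, 25]);
translate([36, 36, 0]) cube([86, 86, 697]);
translate([926, 36, 0]) cube([86, 86, 697]);
translate([36, 738, 0]) cube([86, 86, 697]);
translate([926, 738, 0]) cube([86, 86, 697]);
translate([262, 286, 722]) {
  cube([25, 288, 788]);
  translate([499, 0, 0]) cube([25, 288, 788]);
  translate([25, 0, 0]) cube([474, 288, 18]);
  translate([25, 0, 345]) cube([474, 288, 18]);
  translate([25, 0, 690]) cube([474, 288, 18]);
}
translate([356, -622, 0]) {
  translate([0, 0, 391]) cube([336, 352, 27]);
  translate([22, 22, 0]) cylinder(h = 391, r = 22);
  translate([314, 22, 0]) cylinder(h = 391, r = 22);
  translate([22, 330, 0]) cylinder(h = 391, r = 22);
  translate([314, 330, 0]) cylinder(h = 391, r = 22);
}
translate([356, 1130, 0]) {
  translate([0, 0, 391]) cube([336, 352, 27]);
  translate([22, 22, 0]) cylinder(h = 391, r = 22);
  translate([314, 22, 0]) cylinder(h = 391, r = 22);
  translate([22, 330, 0]) cylinder(h = 391, r = 22);
  translate([314, 330, 0]) cylinder(h = 391, r = 22);
}
translate([-606, 254, 0]) {
  translate([0, 0, 391]) cube([336, 352, 27]);
  translate([22, 22, 0]) cylinder(h = 391, r = 22);
  translate([314, 22, 0]) cylinder(h = 391, r = 22);
  translate([22, 330, 0]) cylinder(h = 391, r = 22);
  translate([314, 330, 0]) cylinder(h = 391, r = 22);
}
translate([1318, 254, 0]) {
  translate([0, 0, 391]) cube([336, 352, 27]);
  translate([22, 22, 0]) cylinder(h = 391, r = 22);
  translate([314, 22, 0]) cylinder(h = 391, r = 22);
  translate([22, 330, 0]) cylinder(h = 391, r = 22);
  translate([314, 330, 0]) cylinder(h = 391, r = 22);
}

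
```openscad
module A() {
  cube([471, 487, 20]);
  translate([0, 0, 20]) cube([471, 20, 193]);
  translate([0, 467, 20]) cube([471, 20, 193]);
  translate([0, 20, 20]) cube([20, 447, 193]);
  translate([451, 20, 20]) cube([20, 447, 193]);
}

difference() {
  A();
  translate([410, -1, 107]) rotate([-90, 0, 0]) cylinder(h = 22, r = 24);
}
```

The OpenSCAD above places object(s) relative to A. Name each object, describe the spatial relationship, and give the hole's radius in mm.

The subtracted cylinder has r = 24 mm.

A is an open box. The open box has a circular hole through its front wall. The hole's radius is 24 mm.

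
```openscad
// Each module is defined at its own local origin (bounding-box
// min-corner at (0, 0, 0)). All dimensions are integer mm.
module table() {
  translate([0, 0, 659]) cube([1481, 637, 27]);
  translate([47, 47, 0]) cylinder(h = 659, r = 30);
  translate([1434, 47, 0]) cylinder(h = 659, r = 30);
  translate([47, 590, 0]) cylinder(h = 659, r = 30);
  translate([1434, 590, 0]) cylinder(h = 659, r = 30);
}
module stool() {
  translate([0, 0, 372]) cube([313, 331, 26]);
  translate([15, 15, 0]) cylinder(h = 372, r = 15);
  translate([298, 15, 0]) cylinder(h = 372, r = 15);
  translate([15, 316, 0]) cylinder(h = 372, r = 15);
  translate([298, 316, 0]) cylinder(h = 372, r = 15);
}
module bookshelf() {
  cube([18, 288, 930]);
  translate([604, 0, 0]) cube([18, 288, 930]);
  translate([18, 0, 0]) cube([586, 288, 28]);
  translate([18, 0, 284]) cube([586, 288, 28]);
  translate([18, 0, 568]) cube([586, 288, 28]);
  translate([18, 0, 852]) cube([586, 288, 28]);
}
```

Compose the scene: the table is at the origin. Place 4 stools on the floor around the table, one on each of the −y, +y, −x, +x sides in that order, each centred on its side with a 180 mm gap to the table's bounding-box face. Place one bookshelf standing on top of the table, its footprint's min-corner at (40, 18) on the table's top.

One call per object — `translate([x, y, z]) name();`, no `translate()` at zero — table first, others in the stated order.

table();
translate([584, -511, 0]) stool();
translate([584, 817, 0]) stool();
translate([-493, 153, 0]) stool();
translate([1661, 153, 0]) stool();
translate([40, 18, 686]) bookshelf();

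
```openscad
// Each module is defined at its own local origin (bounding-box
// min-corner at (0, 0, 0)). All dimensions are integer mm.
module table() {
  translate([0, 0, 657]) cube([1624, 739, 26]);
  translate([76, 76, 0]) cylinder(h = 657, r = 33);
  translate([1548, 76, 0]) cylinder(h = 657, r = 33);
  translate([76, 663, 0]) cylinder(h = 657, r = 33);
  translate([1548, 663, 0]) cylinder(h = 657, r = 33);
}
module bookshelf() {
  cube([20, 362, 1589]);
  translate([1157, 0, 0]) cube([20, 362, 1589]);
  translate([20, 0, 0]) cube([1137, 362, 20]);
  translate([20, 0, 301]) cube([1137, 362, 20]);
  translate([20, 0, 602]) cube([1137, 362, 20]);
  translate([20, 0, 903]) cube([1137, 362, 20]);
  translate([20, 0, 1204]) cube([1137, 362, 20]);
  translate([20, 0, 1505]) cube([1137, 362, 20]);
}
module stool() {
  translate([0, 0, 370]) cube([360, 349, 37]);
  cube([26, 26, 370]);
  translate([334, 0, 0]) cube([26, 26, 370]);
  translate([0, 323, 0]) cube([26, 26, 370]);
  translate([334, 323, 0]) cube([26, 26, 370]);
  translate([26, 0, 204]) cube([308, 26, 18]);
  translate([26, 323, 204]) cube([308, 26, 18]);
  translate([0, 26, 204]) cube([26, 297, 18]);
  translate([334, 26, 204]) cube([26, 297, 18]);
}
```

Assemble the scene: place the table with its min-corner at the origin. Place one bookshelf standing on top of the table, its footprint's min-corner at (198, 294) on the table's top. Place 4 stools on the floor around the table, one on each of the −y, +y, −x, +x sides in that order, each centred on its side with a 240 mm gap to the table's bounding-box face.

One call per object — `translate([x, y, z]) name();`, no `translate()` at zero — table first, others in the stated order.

table();
translate([198, 294, 683]) bookshelf();
translate([632, -589, 0]) stool();
translate([632, 979, 0]) stool();
translate([-600, 195, 0]) stool();
translate([1864, 195, 0]) stool();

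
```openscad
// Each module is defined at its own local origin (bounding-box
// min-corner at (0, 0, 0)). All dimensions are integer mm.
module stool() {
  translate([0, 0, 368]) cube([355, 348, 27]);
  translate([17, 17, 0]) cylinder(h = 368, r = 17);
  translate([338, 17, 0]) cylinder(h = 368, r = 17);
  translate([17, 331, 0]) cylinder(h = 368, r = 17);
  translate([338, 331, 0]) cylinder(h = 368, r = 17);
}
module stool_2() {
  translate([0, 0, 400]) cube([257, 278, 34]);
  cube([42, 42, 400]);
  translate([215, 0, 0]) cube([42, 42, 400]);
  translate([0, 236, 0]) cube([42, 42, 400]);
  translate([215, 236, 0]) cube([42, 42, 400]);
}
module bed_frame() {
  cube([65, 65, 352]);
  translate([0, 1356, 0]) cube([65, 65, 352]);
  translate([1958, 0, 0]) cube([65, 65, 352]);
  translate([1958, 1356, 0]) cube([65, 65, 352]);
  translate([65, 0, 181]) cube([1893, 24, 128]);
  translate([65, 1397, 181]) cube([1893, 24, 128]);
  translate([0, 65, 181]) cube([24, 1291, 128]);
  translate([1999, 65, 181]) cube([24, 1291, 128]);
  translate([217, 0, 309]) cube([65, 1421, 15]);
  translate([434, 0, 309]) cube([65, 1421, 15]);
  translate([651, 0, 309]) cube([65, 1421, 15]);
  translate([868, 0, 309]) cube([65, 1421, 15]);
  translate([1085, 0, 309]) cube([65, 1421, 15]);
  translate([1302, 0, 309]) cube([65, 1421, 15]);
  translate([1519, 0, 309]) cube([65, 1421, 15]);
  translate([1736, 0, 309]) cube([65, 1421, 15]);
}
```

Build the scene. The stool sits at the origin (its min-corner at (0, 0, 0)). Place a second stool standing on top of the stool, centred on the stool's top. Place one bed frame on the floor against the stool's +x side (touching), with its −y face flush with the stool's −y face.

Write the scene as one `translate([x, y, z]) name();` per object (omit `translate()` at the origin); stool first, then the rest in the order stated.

stool();
translate([49, 35, 395]) stool_2();
translate([355, 0, 0]) bed_frame();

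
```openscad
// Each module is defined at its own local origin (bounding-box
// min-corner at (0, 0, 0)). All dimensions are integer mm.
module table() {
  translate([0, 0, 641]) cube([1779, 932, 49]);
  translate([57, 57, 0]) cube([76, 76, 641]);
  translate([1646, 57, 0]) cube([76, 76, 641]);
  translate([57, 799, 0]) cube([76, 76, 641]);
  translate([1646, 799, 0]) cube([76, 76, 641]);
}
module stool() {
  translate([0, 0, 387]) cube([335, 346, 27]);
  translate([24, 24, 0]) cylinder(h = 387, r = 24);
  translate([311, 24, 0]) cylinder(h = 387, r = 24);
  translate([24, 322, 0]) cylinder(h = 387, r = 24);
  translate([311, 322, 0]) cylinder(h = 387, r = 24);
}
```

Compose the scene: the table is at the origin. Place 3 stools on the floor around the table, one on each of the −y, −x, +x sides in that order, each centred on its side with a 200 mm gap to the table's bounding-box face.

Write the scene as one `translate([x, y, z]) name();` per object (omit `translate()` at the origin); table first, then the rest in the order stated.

table();
translate([722, -546, 0]) stool();
translate([-535, 293, 0]) stool();
translate([1979, 293, 0]) stool();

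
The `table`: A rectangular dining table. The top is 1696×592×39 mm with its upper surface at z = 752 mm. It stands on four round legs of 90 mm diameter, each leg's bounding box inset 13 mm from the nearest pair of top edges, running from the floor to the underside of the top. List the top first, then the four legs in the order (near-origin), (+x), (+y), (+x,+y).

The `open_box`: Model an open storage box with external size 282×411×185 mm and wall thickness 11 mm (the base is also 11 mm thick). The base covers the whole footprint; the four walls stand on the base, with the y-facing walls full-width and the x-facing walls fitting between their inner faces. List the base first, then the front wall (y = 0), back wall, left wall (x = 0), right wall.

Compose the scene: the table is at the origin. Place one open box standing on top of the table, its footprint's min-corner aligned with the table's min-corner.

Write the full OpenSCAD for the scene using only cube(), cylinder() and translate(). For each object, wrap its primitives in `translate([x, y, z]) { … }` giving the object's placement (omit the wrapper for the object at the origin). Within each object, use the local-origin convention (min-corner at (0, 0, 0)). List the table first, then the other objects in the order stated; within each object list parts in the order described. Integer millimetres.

translate([0, 0, 713]) cube([1696, 592, 39]);
translate([58, 58, 0]) cylinder(h = 713, r = 45);
translate([1638, 58, 0]) cylinder(h = 713, r = 45);
translate([58, 534, 0]) cylinder(h = 713, r = 45);
translate([1638, 534, 0]) cylinder(h = 713, r = 45);
translate([0, 0, 752]) {
  cube([282, 411, 11]);
  translate([0, 0, 11]) cube([282, 11, 174]);
  translate([0, 400, 11]) cube([282, 11, 174]);
  translate([0, 11, 11]) cube([11, 389, 174]);
  translate([271, 11, 11]) cube([11, 389, 174]);
}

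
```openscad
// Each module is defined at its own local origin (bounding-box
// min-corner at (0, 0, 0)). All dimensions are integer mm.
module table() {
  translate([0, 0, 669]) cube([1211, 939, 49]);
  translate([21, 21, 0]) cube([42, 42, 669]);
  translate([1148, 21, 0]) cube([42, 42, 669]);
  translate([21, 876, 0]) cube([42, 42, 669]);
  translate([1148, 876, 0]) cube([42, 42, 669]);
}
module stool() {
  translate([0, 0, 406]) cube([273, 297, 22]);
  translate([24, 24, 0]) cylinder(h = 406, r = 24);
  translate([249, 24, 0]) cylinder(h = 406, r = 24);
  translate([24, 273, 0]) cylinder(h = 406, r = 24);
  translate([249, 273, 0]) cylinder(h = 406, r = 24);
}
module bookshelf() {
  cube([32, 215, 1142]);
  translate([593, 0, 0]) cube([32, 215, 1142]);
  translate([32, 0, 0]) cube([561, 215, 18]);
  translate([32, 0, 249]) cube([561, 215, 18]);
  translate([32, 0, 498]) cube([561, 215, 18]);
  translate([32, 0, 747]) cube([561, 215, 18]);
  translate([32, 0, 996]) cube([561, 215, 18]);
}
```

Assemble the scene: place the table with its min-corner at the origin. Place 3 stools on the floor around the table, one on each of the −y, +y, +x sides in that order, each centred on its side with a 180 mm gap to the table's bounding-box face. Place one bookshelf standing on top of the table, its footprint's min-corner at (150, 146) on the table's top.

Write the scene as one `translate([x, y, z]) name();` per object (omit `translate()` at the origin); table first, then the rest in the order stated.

table();
translate([469, -477, 0]) stool();
translate([469, 1119, 0]) stool();
translate([1391, 321, 0]) stool();
translate([150, 146, 718]) bookshelf();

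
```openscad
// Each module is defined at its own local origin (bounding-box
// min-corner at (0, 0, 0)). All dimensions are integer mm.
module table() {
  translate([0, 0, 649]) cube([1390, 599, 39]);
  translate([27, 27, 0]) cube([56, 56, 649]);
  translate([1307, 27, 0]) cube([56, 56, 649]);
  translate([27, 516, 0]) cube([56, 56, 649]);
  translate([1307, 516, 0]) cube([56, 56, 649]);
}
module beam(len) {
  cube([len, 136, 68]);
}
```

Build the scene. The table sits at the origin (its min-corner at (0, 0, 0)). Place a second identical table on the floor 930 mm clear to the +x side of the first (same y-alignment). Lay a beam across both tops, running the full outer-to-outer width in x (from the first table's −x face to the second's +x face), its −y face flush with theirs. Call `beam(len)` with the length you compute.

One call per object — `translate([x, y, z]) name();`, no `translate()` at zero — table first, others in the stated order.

table();
translate([2320, 0, 0]) table();
translate([0, 0, 688]) beam(3710);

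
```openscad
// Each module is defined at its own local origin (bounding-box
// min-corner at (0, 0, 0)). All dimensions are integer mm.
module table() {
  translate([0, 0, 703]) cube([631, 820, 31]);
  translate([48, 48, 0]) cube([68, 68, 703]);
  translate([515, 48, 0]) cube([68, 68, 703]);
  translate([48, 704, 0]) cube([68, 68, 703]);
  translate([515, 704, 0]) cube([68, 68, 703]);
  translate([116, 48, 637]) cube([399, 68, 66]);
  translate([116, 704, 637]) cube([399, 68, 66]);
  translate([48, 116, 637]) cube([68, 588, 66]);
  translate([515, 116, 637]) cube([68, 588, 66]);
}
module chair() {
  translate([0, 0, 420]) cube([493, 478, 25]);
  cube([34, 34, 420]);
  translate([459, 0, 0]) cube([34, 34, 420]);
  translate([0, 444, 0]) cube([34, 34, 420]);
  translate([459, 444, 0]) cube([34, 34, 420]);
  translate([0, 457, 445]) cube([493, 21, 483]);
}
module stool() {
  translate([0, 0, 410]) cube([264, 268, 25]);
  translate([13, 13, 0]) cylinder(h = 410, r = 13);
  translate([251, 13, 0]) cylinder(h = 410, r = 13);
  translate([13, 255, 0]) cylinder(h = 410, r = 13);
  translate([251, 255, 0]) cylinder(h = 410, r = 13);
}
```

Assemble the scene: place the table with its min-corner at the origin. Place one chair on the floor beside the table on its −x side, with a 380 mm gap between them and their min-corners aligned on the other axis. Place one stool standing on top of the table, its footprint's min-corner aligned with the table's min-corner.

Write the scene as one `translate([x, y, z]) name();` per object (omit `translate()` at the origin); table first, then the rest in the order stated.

table();
translate([-873, 0, 0]) chair();
translate([0, 0, 734]) stool();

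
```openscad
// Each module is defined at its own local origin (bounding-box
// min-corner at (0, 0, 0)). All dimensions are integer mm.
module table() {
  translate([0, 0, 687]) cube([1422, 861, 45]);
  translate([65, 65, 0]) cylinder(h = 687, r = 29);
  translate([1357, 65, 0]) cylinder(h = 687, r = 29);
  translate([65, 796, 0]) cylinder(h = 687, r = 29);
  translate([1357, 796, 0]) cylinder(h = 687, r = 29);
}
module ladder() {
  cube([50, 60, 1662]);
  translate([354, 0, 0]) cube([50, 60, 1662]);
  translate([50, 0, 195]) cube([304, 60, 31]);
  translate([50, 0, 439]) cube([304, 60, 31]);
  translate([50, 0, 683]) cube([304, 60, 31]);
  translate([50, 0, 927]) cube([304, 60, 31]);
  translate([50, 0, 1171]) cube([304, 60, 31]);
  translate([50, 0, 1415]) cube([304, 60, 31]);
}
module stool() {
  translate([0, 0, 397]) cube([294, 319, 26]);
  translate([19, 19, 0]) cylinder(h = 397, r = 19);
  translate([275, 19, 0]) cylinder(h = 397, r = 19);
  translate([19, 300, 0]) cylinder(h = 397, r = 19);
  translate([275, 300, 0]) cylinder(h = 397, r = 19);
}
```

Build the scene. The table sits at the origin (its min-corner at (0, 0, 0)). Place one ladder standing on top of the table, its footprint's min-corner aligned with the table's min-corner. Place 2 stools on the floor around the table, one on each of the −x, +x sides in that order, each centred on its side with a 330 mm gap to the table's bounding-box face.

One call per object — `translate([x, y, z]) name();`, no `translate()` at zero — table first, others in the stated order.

table();
translate([0, 0, 732]) ladder();
translate([-624, 271, 0]) stool();
translate([1752, 271, 0]) stool();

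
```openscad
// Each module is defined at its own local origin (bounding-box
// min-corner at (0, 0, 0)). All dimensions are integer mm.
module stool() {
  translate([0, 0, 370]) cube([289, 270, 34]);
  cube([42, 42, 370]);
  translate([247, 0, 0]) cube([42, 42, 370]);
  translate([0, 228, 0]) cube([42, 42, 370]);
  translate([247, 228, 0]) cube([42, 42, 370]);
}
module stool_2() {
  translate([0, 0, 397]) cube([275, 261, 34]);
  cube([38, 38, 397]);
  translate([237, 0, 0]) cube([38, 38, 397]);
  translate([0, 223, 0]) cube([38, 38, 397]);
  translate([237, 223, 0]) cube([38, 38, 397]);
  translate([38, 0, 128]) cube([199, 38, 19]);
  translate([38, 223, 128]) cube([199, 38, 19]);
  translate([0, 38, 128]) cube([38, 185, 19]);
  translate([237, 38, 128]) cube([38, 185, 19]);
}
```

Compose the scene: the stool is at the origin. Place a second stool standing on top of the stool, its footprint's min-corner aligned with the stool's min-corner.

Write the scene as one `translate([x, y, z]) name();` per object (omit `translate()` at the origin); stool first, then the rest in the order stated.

stool();
translate([0, 0, 404]) stool_2();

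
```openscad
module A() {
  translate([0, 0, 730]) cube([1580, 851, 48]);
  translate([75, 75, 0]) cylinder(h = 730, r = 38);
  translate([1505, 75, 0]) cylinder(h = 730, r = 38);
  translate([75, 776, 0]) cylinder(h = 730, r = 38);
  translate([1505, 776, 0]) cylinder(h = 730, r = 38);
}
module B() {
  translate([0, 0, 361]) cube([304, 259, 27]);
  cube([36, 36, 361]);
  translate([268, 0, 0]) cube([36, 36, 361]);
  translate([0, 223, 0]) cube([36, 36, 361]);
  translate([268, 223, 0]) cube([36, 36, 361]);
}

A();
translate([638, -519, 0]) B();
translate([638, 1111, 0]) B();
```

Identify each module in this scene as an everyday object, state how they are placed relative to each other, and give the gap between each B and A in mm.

Each stool's nearest face is 260 mm from the table's bounding box.

A is a table. B is a stool. Two stools sit around the table at the −y, +y sides. The gap between each stool and the table is 260 mm.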